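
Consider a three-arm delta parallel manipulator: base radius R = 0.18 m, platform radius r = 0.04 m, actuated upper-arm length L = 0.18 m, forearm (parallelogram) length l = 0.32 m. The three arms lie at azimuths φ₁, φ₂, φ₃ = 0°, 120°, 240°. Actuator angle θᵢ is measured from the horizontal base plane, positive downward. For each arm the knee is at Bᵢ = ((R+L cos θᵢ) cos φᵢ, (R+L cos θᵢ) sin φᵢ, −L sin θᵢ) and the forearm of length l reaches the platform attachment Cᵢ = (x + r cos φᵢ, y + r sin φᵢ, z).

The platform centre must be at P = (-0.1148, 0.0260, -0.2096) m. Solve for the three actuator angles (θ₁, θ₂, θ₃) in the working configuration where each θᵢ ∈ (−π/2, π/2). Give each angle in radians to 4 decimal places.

θ₁ = 1.2217, θ₂ = 0.0870, θ₃ = 0.4367

φ1=0.0° → target in arm frame (-0.1148, 0.0260)
  A=0.2548, B=-0.2096, C=(l²−L²−A²−y'²−z²)/(2L)=-0.1098
  θ1 = atan2(B,A) + arccos(C/0.3299) = 1.2217
arm 2 (φ=120.0°): x'=0.0799, y'=0.0864
  A cos θ + B sin θ = C:  0.0601·cos θ + -0.2096·sin θ = 0.0416
  γ=atan2(-0.2096,0.0601)=-1.2916;  ψ=arccos(0.1910)=1.3787;  θ2=γ+ψ≈0.0870
arm 3 (φ=240.0°): x'=0.0349, y'=-0.1124
  e−x'=0.1051;  (l²−L²−(e−x')²−y'²−z²)/2L = 0.0066
  γ=atan2(-0.2096,0.1051)=-1.1059;  ψ=arccos(0.0282)=1.5426;  θ3=γ+ψ≈0.4367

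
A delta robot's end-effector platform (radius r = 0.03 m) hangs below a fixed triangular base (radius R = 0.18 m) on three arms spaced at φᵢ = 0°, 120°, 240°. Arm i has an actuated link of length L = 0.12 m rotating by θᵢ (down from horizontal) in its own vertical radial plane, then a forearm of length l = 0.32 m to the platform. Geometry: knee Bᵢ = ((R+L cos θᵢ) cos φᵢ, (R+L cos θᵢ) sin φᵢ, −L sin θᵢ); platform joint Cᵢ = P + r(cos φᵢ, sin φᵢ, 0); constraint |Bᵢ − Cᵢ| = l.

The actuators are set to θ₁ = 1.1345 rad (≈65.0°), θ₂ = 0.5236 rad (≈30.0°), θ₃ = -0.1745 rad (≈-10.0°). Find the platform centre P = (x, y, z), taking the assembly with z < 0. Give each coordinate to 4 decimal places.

(-0.0898, -0.0453, -0.2351)

arm 1 at φ=0.0°: ρ1 = 0.2007;  S1 = (0.2007, 0.0000, -0.1088)
S2 = (0.2539·cos120.0°, 0.2539·sin120.0°, -0.0600) = (-0.1270, 0.2199, -0.0600)
S3 = (0.2682·cos240.0°, 0.2682·sin240.0°, 0.0208) = (-0.1341, -0.2322, 0.0208)
subtract pairs → two planes through P
plane₁₂: -0.6553x+0.4398y+0.0975z = 0.0160
det = 0.5989;  x = -0.0272+0.2660z,  y = -0.0043+0.1746z
sphere 1 gives Az²+Bz+C=0 with A=1.1012, B=0.0948, C=-0.0386;  B²−4AC=0.1790;  roots -0.2351, 0.1491;  negative root z = -0.2351
x = -0.0898, y = -0.0453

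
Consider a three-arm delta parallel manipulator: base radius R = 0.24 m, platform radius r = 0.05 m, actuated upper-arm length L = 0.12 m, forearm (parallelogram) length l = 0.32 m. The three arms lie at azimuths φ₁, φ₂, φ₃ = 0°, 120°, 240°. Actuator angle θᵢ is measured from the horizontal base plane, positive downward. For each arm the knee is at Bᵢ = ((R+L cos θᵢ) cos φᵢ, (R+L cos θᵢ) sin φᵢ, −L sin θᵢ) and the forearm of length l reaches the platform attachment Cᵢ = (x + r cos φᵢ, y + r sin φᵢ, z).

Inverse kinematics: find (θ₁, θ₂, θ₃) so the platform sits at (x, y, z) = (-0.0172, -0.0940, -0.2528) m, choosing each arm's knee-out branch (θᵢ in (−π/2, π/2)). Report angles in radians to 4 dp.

θ₁ = 1.0471, θ₂ = 1.3964, θ₃ = 0.1751

φ1=0.0° → target in arm frame (-0.0172, -0.0940)
  e−x'=0.2072;  (l²−L²−(e−x')²−y'²−z²)/2L = -0.1153
  θ1 = atan2(B,A) + arccos(C/0.3269) = 1.0471
arm 2 (φ=120.0°): x'=-0.0728, y'=0.0619
  e−x'=0.2628;  (l²−L²−(e−x')²−y'²−z²)/2L = -0.2034
  γ=atan2(-0.2528,0.2628)=-0.7660;  ψ=arccos(-0.5577)=2.1624;  θ2=γ+ψ≈1.3964
rotate P by −φ3: (0.0900, 0.0321, -0.2528)
  A cos θ + B sin θ = C:  0.1000·cos θ + -0.2528·sin θ = 0.0544
  θ3 = atan2(B,A) + arccos(C/0.2719) = 0.1751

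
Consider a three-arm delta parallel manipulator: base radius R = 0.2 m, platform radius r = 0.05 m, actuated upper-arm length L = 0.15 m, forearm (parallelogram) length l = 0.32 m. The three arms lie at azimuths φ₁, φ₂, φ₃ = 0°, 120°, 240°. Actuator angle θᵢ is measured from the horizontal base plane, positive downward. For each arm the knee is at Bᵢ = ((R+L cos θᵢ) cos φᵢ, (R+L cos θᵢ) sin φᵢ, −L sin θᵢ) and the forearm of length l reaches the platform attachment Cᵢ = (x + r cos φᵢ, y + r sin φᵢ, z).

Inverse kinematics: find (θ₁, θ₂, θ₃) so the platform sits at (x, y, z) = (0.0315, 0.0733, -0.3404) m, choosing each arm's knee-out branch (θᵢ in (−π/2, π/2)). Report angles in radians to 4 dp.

θ₁ = 0.8728, θ₂ = 0.7854, θ₃ = 1.3960

arm 1 (φ=0.0°): x'=0.0315, y'=0.0733
  e−x'=0.1185;  (l²−L²−(e−x')²−y'²−z²)/2L = -0.1846
  θ1 = atan2(B,A) + arccos(C/0.3604) = 0.8728
arm 2 (φ=120.0°): x'=0.0477, y'=-0.0639
  e−x'=0.1023;  (l²−L²−(e−x')²−y'²−z²)/2L = -0.1684
  θ2 = atan2(B,A) + arccos(C/0.3554) = 0.7854
rotate P by −φ3: (-0.0792, -0.0094, -0.3404)
  A=0.2292, B=-0.3404, C=(l²−L²−A²−y'²−z²)/(2L)=-0.2954
  √(A²+B²)=0.4104;  θ3 = -0.9781+2.3742 ≈ 1.3960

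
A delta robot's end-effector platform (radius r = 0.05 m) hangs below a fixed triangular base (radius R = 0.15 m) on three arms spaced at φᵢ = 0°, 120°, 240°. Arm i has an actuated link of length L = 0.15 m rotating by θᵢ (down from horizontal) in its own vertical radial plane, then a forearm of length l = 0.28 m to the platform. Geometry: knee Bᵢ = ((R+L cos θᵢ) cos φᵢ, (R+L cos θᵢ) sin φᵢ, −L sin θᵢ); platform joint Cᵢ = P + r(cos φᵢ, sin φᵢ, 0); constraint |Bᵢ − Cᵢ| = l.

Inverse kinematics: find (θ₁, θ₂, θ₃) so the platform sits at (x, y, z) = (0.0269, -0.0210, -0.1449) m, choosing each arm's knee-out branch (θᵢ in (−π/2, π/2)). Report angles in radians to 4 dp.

rotate P by −φ1: (0.0269, -0.0210, -0.1449)
  A=0.0731, B=-0.1449, C=(l²−L²−A²−y'²−z²)/(2L)=0.0971
  θ1 = atan2(B,A) + arccos(C/0.1623) = -0.1739
arm 2 (φ=120.0°): x'=-0.0316, y'=-0.0128
  A=0.1316, B=-0.1449, C=(l²−L²−A²−y'²−z²)/(2L)=0.0580
  √(A²+B²)=0.1958;  θ2 = -0.8333+1.2698 ≈ 0.4365
arm 3 (φ=240.0°): x'=0.0047, y'=0.0338
  A=0.0953, B=-0.1449, C=(l²−L²−A²−y'²−z²)/(2L)=0.0823
  θ3 = atan2(B,A) + arccos(C/0.1734) = 0.0872

θ₁ = -0.1739, θ₂ = 0.4365, θ₃ = 0.0872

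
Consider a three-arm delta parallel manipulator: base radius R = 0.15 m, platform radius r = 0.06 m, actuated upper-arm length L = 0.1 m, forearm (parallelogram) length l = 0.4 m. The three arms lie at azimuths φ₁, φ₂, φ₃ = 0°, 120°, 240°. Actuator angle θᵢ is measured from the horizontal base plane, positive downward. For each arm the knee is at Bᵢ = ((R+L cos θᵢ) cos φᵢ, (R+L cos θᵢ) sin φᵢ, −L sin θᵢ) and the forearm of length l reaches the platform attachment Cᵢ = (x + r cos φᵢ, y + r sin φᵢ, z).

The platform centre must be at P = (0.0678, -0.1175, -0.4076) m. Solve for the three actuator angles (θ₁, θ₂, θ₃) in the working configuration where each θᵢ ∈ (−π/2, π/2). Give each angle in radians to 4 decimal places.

θ₁ = 0.4365, θ₂ = 1.3090, θ₃ = 0.4362

arm 1 (φ=0.0°): x'=0.0678, y'=-0.1175
  A cos θ + B sin θ = C:  0.0222·cos θ + -0.4076·sin θ = -0.1522
  γ=atan2(-0.4076,0.0222)=-1.5164;  ψ=arccos(-0.3728)=1.9528;  θ1=γ+ψ≈0.4365
arm 2 (φ=120.0°): x'=-0.1357, y'=0.0000
  e−x'=0.2257;  (l²−L²−(e−x')²−y'²−z²)/2L = -0.3353
  √(A²+B²)=0.4659;  θ2 = -1.0652+2.3741 ≈ 1.3090
arm 3 (φ=240.0°): x'=0.0679, y'=0.1175
  A cos θ + B sin θ = C:  0.0221·cos θ + -0.4076·sin θ = -0.1521
  θ3 = atan2(B,A) + arccos(C/0.4082) = 0.4362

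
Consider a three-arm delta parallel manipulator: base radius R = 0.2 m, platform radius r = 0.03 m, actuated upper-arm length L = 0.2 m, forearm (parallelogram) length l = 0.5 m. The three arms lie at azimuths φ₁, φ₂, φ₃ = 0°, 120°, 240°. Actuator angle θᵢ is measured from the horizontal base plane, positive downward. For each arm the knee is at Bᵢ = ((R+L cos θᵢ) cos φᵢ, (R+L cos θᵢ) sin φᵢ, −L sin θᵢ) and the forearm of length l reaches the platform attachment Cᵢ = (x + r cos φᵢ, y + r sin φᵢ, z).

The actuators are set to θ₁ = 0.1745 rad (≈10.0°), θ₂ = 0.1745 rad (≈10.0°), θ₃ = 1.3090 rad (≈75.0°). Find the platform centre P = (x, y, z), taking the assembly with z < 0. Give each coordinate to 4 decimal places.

arm 1 at φ=0.0°: (R−r)+L cos θ1 = 0.3670;  S1 = (0.3670, 0.0000, -0.0347)
φ2=120.0°: virtual centre (-0.1835, 0.3178, -0.0347), radius l
S3 = (0.2218·cos240.0°, 0.2218·sin240.0°, -0.1932) = (-0.1109, -0.1921, -0.1932)
|S₂|²−|S₁|² = 0.0000;  |S₃|²−|S₁|² = -0.0494
[-1.1009 0.6356 0.0000]·P = 0.0000;  [-0.9557 -0.3841 -0.3169]·P = -0.0494
Cramer: x(z) = 0.0305-0.1955z;  y(z) = 0.0528-0.3386z
into |P−S₁|² = l²: 1.1529z² + 0.1653z + -0.1328 = 0;  Δ = 0.6396;  z = -0.4185 or 0.2752 → z<0 root = -0.4185
x = 0.1123, y = 0.1945

(0.1123, 0.1945, -0.4185)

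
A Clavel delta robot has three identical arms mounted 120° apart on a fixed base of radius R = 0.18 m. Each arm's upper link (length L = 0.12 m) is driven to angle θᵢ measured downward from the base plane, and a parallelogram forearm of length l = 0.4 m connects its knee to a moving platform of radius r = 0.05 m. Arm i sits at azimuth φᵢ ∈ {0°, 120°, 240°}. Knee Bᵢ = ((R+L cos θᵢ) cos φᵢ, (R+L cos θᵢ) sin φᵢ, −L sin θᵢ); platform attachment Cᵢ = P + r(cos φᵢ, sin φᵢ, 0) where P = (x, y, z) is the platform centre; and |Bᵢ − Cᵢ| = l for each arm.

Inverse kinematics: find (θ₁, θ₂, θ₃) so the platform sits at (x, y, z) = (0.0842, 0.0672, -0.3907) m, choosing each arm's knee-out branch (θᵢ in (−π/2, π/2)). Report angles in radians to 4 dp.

θ₁ = 0.2619, θ₂ = 0.6106, θ₃ = 1.1345

rotate P by −φ1: (0.0842, 0.0672, -0.3907)
  A cos θ + B sin θ = C:  0.0458·cos θ + -0.3907·sin θ = -0.0569
  θ1 = atan2(B,A) + arccos(C/0.3934) = 0.2619
arm 2 (φ=120.0°): x'=0.0161, y'=-0.1065
  A=0.1139, B=-0.3907, C=(l²−L²−A²−y'²−z²)/(2L)=-0.1307
  θ2 = atan2(B,A) + arccos(C/0.4070) = 0.6106
rotate P by −φ3: (-0.1003, 0.0393, -0.3907)
  A cos θ + B sin θ = C:  0.2303·cos θ + -0.3907·sin θ = -0.2568
  θ3 = atan2(B,A) + arccos(C/0.4535) = 1.1345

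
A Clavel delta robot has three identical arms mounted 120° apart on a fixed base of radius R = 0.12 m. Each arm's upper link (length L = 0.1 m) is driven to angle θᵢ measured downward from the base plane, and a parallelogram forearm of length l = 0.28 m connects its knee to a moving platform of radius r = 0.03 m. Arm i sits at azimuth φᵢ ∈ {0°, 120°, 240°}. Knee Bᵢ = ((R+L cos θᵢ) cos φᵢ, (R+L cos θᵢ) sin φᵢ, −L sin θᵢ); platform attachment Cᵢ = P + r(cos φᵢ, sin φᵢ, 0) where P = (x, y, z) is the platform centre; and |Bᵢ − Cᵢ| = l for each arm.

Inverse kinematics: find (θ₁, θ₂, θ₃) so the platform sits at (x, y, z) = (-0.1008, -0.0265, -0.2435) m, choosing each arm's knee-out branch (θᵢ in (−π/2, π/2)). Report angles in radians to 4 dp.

θ₁ = 1.1343, θ₂ = 0.3493, θ₃ = -0.0004

arm 1 (φ=0.0°): x'=-0.1008, y'=-0.0265
  e−x'=0.1908;  (l²−L²−(e−x')²−y'²−z²)/2L = -0.1400
  √(A²+B²)=0.3093;  θ1 = -0.9062+2.0404 ≈ 1.1343
rotate P by −φ2: (0.0275, 0.1005, -0.2435)
  A cos θ + B sin θ = C:  0.0625·cos θ + -0.2435·sin θ = -0.0246
  √(A²+B²)=0.2514;  θ2 = -1.3194+1.6687 ≈ 0.3493
rotate P by −φ3: (0.0733, -0.0740, -0.2435)
  e−x'=0.0167;  (l²−L²−(e−x')²−y'²−z²)/2L = 0.0167
  √(A²+B²)=0.2441;  θ3 = -1.5025+1.5022 ≈ -0.0004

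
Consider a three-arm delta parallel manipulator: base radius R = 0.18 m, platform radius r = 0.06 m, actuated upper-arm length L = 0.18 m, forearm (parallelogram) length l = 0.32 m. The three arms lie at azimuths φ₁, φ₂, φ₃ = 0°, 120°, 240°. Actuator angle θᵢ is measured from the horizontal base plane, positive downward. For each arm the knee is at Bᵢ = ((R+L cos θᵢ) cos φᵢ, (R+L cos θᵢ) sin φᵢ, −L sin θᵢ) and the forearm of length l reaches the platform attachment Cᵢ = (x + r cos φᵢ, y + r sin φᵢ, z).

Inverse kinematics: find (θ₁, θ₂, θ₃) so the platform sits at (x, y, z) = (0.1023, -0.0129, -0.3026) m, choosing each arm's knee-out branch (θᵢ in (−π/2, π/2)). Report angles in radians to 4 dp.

arm 1 (φ=0.0°): x'=0.1023, y'=-0.0129
  e−x'=0.0177;  (l²−L²−(e−x')²−y'²−z²)/2L = -0.0612
  θ1 = atan2(B,A) + arccos(C/0.3031) = 0.2619
rotate P by −φ2: (-0.0623, -0.0821, -0.3026)
  A cos θ + B sin θ = C:  0.1823·cos θ + -0.3026·sin θ = -0.1710
  γ=atan2(-0.3026,0.1823)=-1.0285;  ψ=arccos(-0.4840)=2.0760;  θ2=γ+ψ≈1.0475
rotate P by −φ3: (-0.0400, 0.0950, -0.3026)
  A=0.1600, B=-0.3026, C=(l²−L²−A²−y'²−z²)/(2L)=-0.1561
  √(A²+B²)=0.3423;  θ3 = -1.0845+2.0443 ≈ 0.9599

θ₁ = 0.2619, θ₂ = 1.0475, θ₃ = 0.9599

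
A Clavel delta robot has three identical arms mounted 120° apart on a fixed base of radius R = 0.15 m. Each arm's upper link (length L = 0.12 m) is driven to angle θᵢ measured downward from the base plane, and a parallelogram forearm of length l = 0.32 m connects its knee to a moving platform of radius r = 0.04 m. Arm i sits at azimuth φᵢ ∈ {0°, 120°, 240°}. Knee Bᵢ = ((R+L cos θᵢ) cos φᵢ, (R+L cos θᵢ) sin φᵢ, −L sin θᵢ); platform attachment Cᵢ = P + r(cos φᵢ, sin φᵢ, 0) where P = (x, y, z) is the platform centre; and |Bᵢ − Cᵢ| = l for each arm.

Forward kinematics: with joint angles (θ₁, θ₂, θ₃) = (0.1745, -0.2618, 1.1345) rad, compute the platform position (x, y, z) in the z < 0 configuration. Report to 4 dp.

arm 1 at φ=0.0°: e+L cos θ1 = 0.2282;  centre 1 = (0.2282, 0.0000, -0.0208)
φ2=120.0°: virtual centre (-0.1130, 0.1956, 0.0311), radius l
arm 3 at φ=240.0°: e+L cos θ3 = 0.1607;  centre 3 = (-0.0804, -0.1392, -0.1088)
|centre ₂|²−|centre ₁|² = -0.0005;  |centre ₃|²−|centre ₁|² = -0.0148
[-0.6823 0.3913 0.1038]·P = -0.0005;  [-0.6171 -0.2784 -0.1758]·P = -0.0148
det = 0.4314;  x = 0.0138+-0.0925z,  y = 0.0228+-0.4266z
sphere 1 gives Az²+Bz+C=0 with A=1.1905, B=0.0619, C=-0.0555;  B²−4AC=0.2681;  roots -0.2434, 0.1914;  negative root z = -0.2434
x = 0.0363, y = 0.1266

(0.0363, 0.1266, -0.2434)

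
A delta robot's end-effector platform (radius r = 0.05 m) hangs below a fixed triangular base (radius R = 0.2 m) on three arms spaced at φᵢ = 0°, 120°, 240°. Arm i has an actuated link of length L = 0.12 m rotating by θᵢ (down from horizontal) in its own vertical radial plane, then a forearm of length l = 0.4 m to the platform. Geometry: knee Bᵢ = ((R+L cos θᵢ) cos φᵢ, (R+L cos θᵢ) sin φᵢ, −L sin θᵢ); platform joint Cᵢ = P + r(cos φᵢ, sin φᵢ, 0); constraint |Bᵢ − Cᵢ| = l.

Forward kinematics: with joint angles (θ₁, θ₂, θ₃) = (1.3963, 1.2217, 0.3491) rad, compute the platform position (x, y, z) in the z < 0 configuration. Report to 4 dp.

arm 1 at φ=0.0°: (R−r)+L cos θ1 = 0.1708;  O1 = (0.1708, 0.0000, -0.1182)
φ2=120.0°: virtual centre (-0.0955, 0.1655, -0.1128), radius l
arm 3 at φ=240.0°: (R−r)+L cos θ3 = 0.2628;  O3 = (-0.1314, -0.2276, -0.0410)
eliminate P² terms by subtracting sphere 1 from 2 and 3
[-0.5327 0.3309 0.0108]·P = 0.0061;  [-0.6044 -0.4551 0.1543]·P = 0.0276
det = 0.4425;  x = -0.0269+0.1265z,  y = -0.0249+0.1709z
quadratic in z: (1.0452)z²+(0.1778)z+(-0.1063)=0, √Δ=0.6901 → z ∈ {-0.4152, 0.2450}; z = -0.4152 (taking z<0)
x = -0.0794, y = -0.0959

(-0.0794, -0.0959, -0.4152)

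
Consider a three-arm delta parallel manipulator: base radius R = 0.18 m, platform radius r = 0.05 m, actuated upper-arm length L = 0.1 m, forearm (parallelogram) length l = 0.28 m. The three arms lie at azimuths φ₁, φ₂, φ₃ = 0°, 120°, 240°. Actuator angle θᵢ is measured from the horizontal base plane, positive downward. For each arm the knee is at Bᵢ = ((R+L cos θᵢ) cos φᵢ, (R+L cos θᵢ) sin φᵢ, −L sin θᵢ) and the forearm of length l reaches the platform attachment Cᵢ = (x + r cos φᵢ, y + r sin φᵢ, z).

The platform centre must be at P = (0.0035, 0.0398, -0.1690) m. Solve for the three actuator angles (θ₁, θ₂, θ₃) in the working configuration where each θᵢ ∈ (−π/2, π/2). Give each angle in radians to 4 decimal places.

θ₁ = 0.0874, θ₂ = -0.3493, θ₃ = 0.5228

rotate P by −φ1: (0.0035, 0.0398, -0.1690)
  e−x'=0.1265;  (l²−L²−(e−x')²−y'²−z²)/2L = 0.1113
  √(A²+B²)=0.2111;  θ1 = -0.9282+1.0157 ≈ 0.0874
rotate P by −φ2: (0.0327, -0.0229, -0.1690)
  e−x'=0.0973;  (l²−L²−(e−x')²−y'²−z²)/2L = 0.1492
  γ=atan2(-0.1690,0.0973)=-1.0485;  ψ=arccos(0.7654)=0.6992;  θ2=γ+ψ≈-0.3493
arm 3 (φ=240.0°): x'=-0.0362, y'=-0.0169
  A=0.1662, B=-0.1690, C=(l²−L²−A²−y'²−z²)/(2L)=0.0596
  θ3 = atan2(B,A) + arccos(C/0.2370) = 0.5228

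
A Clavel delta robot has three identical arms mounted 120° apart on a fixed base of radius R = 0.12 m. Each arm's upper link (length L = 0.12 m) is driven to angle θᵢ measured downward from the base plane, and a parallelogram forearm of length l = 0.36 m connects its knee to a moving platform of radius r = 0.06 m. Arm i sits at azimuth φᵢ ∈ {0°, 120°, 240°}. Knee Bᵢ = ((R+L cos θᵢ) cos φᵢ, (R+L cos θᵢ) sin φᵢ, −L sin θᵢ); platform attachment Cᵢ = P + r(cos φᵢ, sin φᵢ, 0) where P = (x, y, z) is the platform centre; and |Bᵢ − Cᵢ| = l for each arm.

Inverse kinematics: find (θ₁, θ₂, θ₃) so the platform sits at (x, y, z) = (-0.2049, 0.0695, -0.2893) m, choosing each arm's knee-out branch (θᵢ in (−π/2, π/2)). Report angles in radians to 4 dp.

θ₁ = 1.2217, θ₂ = -0.3492, θ₃ = 0.2615

arm 1 (φ=0.0°): x'=-0.2049, y'=0.0695
  A=0.2649, B=-0.2893, C=(l²−L²−A²−y'²−z²)/(2L)=-0.1812
  √(A²+B²)=0.3923;  θ1 = -0.8294+2.0511 ≈ 1.2217
arm 2 (φ=120.0°): x'=0.1626, y'=0.1427
  A=-0.1026, B=-0.2893, C=(l²−L²−A²−y'²−z²)/(2L)=0.0025
  γ=atan2(-0.2893,-0.1026)=-1.9117;  ψ=arccos(0.0083)=1.5625;  θ2=γ+ψ≈-0.3492
arm 3 (φ=240.0°): x'=0.0423, y'=-0.2122
  e−x'=0.0177;  (l²−L²−(e−x')²−y'²−z²)/2L = -0.0577
  γ=atan2(-0.2893,0.0177)=-1.5096;  ψ=arccos(-0.1989)=1.7711;  θ3=γ+ψ≈0.2615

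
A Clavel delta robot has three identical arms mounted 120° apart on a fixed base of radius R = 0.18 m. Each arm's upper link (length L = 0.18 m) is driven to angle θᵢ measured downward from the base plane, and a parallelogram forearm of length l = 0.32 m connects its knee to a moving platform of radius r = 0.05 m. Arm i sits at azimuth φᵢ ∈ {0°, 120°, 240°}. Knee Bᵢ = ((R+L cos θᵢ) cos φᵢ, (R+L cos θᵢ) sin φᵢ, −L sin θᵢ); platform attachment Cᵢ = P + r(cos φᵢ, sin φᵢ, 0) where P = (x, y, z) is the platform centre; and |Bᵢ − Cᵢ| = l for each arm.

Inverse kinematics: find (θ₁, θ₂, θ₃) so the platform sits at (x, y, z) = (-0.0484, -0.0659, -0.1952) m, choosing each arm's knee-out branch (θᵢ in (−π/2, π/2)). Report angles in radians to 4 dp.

arm 1 (φ=0.0°): x'=-0.0484, y'=-0.0659
  e−x'=0.1784;  (l²−L²−(e−x')²−y'²−z²)/2L = -0.0119
  γ=atan2(-0.1952,0.1784)=-0.8303;  ψ=arccos(-0.0449)=1.6157;  θ1=γ+ψ≈0.7854
φ2=120.0° → target in arm frame (-0.0329, 0.0749)
  A=0.1629, B=-0.1952, C=(l²−L²−A²−y'²−z²)/(2L)=-0.0007
  √(A²+B²)=0.2542;  θ2 = -0.8754+1.5734 ≈ 0.6979
rotate P by −φ3: (0.0813, -0.0090, -0.1952)
  e−x'=0.0487;  (l²−L²−(e−x')²−y'²−z²)/2L = 0.0818
  γ=atan2(-0.1952,0.0487)=-1.3262;  ψ=arccos(0.4065)=1.1522;  θ3=γ+ψ≈-0.1740

θ₁ = 0.7854, θ₂ = 0.6979, θ₃ = -0.1740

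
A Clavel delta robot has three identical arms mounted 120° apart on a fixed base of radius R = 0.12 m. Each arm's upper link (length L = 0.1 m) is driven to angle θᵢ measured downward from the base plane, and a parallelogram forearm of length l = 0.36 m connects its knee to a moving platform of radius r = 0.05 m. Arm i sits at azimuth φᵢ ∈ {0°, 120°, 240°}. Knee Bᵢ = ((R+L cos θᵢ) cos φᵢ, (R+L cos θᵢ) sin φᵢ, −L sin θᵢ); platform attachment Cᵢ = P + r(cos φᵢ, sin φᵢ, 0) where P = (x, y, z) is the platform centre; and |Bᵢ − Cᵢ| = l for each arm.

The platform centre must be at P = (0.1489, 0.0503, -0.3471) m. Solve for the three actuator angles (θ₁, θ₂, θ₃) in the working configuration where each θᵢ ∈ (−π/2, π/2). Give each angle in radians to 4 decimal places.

rotate P by −φ1: (0.1489, 0.0503, -0.3471)
  A=-0.0789, B=-0.3471, C=(l²−L²−A²−y'²−z²)/(2L)=-0.0482
  θ1 = atan2(B,A) + arccos(C/0.3560) = -0.0878
rotate P by −φ2: (-0.0309, -0.1541, -0.3471)
  A cos θ + B sin θ = C:  0.1009·cos θ + -0.3471·sin θ = -0.1740
  √(A²+B²)=0.3615;  θ2 = -1.2879+2.0731 ≈ 0.7852
rotate P by −φ3: (-0.1180, 0.1038, -0.3471)
  A=0.1880, B=-0.3471, C=(l²−L²−A²−y'²−z²)/(2L)=-0.2350
  √(A²+B²)=0.3947;  θ3 = -1.0744+2.2085 ≈ 1.1341

θ₁ = -0.0878, θ₂ = 0.7852, θ₃ = 1.1341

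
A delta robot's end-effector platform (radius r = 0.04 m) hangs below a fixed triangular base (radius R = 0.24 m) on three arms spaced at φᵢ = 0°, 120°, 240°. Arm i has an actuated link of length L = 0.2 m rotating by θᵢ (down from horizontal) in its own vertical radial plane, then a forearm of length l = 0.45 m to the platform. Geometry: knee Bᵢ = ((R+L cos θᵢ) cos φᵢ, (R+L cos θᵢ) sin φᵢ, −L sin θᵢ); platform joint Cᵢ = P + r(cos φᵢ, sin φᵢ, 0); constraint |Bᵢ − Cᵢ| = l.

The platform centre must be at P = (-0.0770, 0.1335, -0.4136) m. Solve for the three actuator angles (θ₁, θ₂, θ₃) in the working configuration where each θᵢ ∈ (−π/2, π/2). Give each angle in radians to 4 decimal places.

θ₁ = 1.1345, θ₂ = 0.1746, θ₃ = 1.1349

rotate P by −φ1: (-0.0770, 0.1335, -0.4136)
  e−x'=0.2770;  (l²−L²−(e−x')²−y'²−z²)/2L = -0.2578
  θ1 = atan2(B,A) + arccos(C/0.4978) = 1.1345
φ2=120.0° → target in arm frame (0.1541, -0.0001)
  A=0.0459, B=-0.4136, C=(l²−L²−A²−y'²−z²)/(2L)=-0.0267
  γ=atan2(-0.4136,0.0459)=-1.4603;  ψ=arccos(-0.0641)=1.6349;  θ2=γ+ψ≈0.1746
rotate P by −φ3: (-0.0771, -0.1334, -0.4136)
  A=0.2771, B=-0.4136, C=(l²−L²−A²−y'²−z²)/(2L)=-0.2579
  γ=atan2(-0.4136,0.2771)=-0.9805;  ψ=arccos(-0.5180)=2.1153;  θ3=γ+ψ≈1.1349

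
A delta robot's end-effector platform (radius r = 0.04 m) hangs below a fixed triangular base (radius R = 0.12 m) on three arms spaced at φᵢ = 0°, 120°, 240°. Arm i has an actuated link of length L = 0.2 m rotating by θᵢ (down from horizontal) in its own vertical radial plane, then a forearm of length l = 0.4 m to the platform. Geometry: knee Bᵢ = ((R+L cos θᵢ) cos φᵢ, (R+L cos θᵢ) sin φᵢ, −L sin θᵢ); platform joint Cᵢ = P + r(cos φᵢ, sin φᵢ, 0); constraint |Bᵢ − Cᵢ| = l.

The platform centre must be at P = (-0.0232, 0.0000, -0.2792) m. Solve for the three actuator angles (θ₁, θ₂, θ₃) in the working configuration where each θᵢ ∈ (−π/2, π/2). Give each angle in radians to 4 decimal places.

arm 1 (φ=0.0°): x'=-0.0232, y'=0.0000
  A cos θ + B sin θ = C:  0.1032·cos θ + -0.2792·sin θ = 0.0785
  θ1 = atan2(B,A) + arccos(C/0.2977) = 0.0872
φ2=120.0° → target in arm frame (0.0116, 0.0201)
  A cos θ + B sin θ = C:  0.0684·cos θ + -0.2792·sin θ = 0.0924
  γ=atan2(-0.2792,0.0684)=-1.3305;  ψ=arccos(0.3215)=1.2435;  θ2=γ+ψ≈-0.0870
arm 3 (φ=240.0°): x'=0.0116, y'=-0.0201
  e−x'=0.0684;  (l²−L²−(e−x')²−y'²−z²)/2L = 0.0924
  √(A²+B²)=0.2875;  θ3 = -1.3305+1.2435 ≈ -0.0870

θ₁ = 0.0872, θ₂ = -0.0870, θ₃ = -0.0870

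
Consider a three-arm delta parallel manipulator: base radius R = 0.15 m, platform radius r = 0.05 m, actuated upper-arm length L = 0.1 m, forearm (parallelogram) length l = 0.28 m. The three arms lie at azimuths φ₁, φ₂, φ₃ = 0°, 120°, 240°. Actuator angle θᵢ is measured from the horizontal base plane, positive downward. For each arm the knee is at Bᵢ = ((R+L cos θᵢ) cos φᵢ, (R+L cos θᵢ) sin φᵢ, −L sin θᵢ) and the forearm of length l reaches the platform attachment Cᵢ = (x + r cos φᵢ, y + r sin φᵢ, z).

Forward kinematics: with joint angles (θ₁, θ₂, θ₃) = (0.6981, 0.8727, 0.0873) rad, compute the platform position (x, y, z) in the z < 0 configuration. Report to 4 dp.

(-0.0188, -0.0649, -0.2540)

arm 1 at φ=0.0°: (R−r)+L cos θ1 = 0.1766;  centre 1 = (0.1766, 0.0000, -0.0643)
arm 2 at φ=120.0°: (R−r)+L cos θ2 = 0.1643;  centre 2 = (-0.0821, 0.1423, -0.0766)
arm 3 at φ=240.0°: (R−r)+L cos θ3 = 0.1996;  centre 3 = (-0.0998, -0.1729, -0.0087)
eliminate P² terms by subtracting sphere 1 from 2 and 3
plane₁₂: -0.5175x+0.2845y+-0.0247z = -0.0025
Cramer: x(z) = -0.0014+0.0687z;  y(z) = -0.0111+0.2116z
into |P−centre ₁|² = l²: 1.0495z² + 0.0994z + -0.0425 = 0;  Δ = 0.1882;  z = -0.2540 or 0.1593 → z<0 root = -0.2540
x = -0.0188, y = -0.0649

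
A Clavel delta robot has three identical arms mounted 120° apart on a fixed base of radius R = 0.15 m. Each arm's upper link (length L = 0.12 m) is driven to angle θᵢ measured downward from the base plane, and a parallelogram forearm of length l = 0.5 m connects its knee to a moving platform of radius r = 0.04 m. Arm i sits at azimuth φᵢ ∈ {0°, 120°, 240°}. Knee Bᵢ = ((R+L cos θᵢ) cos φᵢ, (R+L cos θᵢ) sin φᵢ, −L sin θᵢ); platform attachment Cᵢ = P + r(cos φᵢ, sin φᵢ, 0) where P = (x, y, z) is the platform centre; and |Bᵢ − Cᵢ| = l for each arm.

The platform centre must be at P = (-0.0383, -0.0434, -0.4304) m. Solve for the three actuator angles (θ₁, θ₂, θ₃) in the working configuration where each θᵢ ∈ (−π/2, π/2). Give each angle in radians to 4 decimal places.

arm 1 (φ=0.0°): x'=-0.0383, y'=-0.0434
  A cos θ + B sin θ = C:  0.1483·cos θ + -0.4304·sin θ = 0.1103
  γ=atan2(-0.4304,0.1483)=-1.2390;  ψ=arccos(0.2424)=1.3260;  θ1=γ+ψ≈0.0870
arm 2 (φ=120.0°): x'=-0.0184, y'=0.0549
  A=0.1284, B=-0.4304, C=(l²−L²−A²−y'²−z²)/(2L)=0.1285
  √(A²+B²)=0.4492;  θ2 = -1.2808+1.2806 ≈ -0.0002
rotate P by −φ3: (0.0567, -0.0115, -0.4304)
  A=0.0533, B=-0.4304, C=(l²−L²−A²−y'²−z²)/(2L)=0.1974
  θ3 = atan2(B,A) + arccos(C/0.4337) = -0.3496

θ₁ = 0.0870, θ₂ = -0.0002, θ₃ = -0.3496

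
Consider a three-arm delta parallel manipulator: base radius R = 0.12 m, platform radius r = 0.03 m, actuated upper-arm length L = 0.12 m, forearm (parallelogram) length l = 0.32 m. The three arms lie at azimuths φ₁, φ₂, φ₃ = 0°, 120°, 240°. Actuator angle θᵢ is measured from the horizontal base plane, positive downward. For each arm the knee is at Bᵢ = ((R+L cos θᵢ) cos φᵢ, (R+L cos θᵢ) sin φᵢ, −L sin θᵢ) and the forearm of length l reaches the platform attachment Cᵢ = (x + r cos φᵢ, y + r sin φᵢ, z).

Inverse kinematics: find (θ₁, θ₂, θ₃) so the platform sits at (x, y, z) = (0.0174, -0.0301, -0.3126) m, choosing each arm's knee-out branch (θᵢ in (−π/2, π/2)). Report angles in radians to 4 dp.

φ1=0.0° → target in arm frame (0.0174, -0.0301)
  e−x'=0.0726;  (l²−L²−(e−x')²−y'²−z²)/2L = -0.0662
  θ1 = atan2(B,A) + arccos(C/0.3209) = 0.4361
φ2=120.0° → target in arm frame (-0.0348, 0.0000)
  e−x'=0.1248;  (l²−L²−(e−x')²−y'²−z²)/2L = -0.1054
  √(A²+B²)=0.3366;  θ2 = -1.1910+1.8892 ≈ 0.6981
arm 3 (φ=240.0°): x'=0.0174, y'=0.0301
  e−x'=0.0726;  (l²−L²−(e−x')²−y'²−z²)/2L = -0.0663
  θ3 = atan2(B,A) + arccos(C/0.3209) = 0.4362

θ₁ = 0.4361, θ₂ = 0.6981, θ₃ = 0.4362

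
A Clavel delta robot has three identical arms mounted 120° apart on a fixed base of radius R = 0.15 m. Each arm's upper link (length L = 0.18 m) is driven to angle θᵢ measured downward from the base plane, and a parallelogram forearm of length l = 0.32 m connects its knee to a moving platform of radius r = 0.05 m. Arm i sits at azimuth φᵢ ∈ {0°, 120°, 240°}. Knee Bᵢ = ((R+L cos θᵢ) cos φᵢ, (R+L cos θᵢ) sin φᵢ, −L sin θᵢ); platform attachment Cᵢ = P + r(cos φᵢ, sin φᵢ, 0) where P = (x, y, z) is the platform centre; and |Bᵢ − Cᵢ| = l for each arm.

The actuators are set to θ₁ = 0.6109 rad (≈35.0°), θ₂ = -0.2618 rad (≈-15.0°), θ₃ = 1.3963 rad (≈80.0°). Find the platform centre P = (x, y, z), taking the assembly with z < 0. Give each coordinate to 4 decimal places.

(0.0218, 0.1901, -0.2272)

O1 = (0.2474·cos0.0°, 0.2474·sin0.0°, -0.1032) = (0.2474, 0.0000, -0.1032)
arm 2 at φ=120.0°: (R−r)+L cos θ2 = 0.2739;  O2 = (-0.1369, 0.2372, 0.0466)
φ3=240.0°: virtual centre (-0.0656, -0.1137, -0.1773), radius l
eliminate P² terms by subtracting sphere 1 from 2 and 3
linear system: -0.7688x+0.4744y = 0.0053−0.2997z; -0.6261x+-0.2273y = -0.0232−-0.1480z
Cramer: x(z) = 0.0208-0.0044z;  y(z) = 0.0449-0.6390z
quadratic in z: (1.4083)z²+(0.1512)z+(-0.0384)=0, √Δ=0.4888 → z ∈ {-0.2272, 0.1199}; z = -0.2272 (taking z<0)
x = 0.0218, y = 0.1901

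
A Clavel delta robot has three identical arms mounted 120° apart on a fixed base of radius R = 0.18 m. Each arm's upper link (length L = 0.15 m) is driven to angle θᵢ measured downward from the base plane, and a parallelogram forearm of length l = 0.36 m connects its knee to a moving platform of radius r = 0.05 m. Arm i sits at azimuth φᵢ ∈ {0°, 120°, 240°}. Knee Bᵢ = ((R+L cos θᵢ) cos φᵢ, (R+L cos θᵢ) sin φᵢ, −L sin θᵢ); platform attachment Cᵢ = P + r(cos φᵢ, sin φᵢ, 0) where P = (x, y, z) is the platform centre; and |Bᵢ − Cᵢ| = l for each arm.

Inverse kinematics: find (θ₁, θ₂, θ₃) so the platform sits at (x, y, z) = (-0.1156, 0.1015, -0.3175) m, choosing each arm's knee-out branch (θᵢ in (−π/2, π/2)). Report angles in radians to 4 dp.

θ₁ = 1.2219, θ₂ = -0.0873, θ₃ = 0.8727

arm 1 (φ=0.0°): x'=-0.1156, y'=0.1015
  A=0.2456, B=-0.3175, C=(l²−L²−A²−y'²−z²)/(2L)=-0.2144
  γ=atan2(-0.3175,0.2456)=-0.9124;  ψ=arccos(-0.5342)=2.1343;  θ1=γ+ψ≈1.2219
arm 2 (φ=120.0°): x'=0.1457, y'=0.0494
  e−x'=-0.0157;  (l²−L²−(e−x')²−y'²−z²)/2L = 0.0120
  γ=atan2(-0.3175,-0.0157)=-1.6202;  ψ=arccos(0.0379)=1.5329;  θ2=γ+ψ≈-0.0873
arm 3 (φ=240.0°): x'=-0.0301, y'=-0.1509
  A=0.1601, B=-0.3175, C=(l²−L²−A²−y'²−z²)/(2L)=-0.1403
  γ=atan2(-0.3175,0.1601)=-1.1037;  ψ=arccos(-0.3946)=1.9765;  θ3=γ+ψ≈0.8727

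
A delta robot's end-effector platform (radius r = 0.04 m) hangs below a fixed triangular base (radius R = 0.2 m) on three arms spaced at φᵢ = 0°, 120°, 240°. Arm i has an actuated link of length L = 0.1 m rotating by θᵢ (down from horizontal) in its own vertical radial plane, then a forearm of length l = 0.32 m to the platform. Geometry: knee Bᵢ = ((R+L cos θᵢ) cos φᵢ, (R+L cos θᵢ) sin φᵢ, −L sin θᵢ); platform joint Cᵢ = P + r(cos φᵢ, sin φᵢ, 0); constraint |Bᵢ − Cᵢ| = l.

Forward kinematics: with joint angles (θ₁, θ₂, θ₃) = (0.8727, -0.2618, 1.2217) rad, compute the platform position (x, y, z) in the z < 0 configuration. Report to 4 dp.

centre 1 = (0.2243·cos0.0°, 0.2243·sin0.0°, -0.0766) = (0.2243, 0.0000, -0.0766)
arm 2 at φ=120.0°: e+L cos θ2 = 0.2566;  centre 2 = (-0.1283, 0.2222, 0.0259)
centre 3 = (0.1942·cos240.0°, 0.1942·sin240.0°, -0.0940) = (-0.0971, -0.1682, -0.0940)
subtract pairs → two planes through P
plane₁₂: -0.7051x+0.4444y+0.2050z = 0.0103
Cramer: x(z) = 0.0015+0.1024z;  y(z) = 0.0257-0.2988z
into |P−centre ₁|² = l²: 1.0998z² + 0.0923z + -0.0463 = 0;  Δ = 0.2120;  z = -0.2513 or 0.1674 → z<0 root = -0.2513
x = -0.0242, y = 0.1008

(-0.0242, 0.1008, -0.2513)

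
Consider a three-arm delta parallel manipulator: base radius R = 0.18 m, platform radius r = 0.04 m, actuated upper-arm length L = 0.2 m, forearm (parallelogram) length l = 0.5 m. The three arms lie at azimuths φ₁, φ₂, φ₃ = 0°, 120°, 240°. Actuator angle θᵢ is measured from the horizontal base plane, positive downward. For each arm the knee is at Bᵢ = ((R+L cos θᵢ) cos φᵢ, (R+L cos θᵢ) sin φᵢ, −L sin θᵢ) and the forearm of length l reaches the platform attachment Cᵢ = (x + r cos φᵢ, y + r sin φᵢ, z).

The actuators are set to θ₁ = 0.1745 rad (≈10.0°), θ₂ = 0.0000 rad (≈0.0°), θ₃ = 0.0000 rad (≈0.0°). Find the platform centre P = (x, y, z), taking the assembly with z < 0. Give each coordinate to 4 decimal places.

(-0.0267, 0.0000, -0.3778)

φ1=0.0°: virtual centre (0.3370, 0.0000, -0.0347), radius l
φ2=120.0°: virtual centre (-0.1700, 0.2944, 0.0000), radius l
φ3=240.0°: virtual centre (-0.1700, -0.2944, 0.0000), radius l
eliminate P² terms by subtracting sphere 1 from 2 and 3
linear system: -1.0139x+0.5889y = 0.0009−0.0694z; -1.0139x+-0.5889y = 0.0009−0.0694z
det = 1.1942;  x = -0.0008+0.0685z,  y = 0.0000+0.0000z
sphere 1 gives Az²+Bz+C=0 with A=1.0047, B=0.0232, C=-0.1347;  B²−4AC=0.5418;  roots -0.3778, 0.3548;  negative root z = -0.3778
x = -0.0267, y = 0.0000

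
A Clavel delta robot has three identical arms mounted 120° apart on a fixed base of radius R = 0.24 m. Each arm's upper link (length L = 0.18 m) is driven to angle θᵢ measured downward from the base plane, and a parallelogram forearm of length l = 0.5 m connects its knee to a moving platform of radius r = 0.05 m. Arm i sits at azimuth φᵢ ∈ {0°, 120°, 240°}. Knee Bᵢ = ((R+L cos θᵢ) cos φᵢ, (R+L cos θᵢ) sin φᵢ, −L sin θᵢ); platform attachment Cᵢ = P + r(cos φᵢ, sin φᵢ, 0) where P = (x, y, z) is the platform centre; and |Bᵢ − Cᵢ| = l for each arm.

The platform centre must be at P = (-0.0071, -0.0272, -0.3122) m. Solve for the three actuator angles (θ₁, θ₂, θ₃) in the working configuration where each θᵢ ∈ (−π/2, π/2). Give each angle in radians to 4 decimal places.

θ₁ = -0.0878, θ₂ = -0.0003, θ₃ = -0.3490

φ1=0.0° → target in arm frame (-0.0071, -0.0272)
  A cos θ + B sin θ = C:  0.1971·cos θ + -0.3122·sin θ = 0.2237
  √(A²+B²)=0.3692;  θ1 = -1.0077+0.9198 ≈ -0.0878
φ2=120.0° → target in arm frame (-0.0200, 0.0197)
  A=0.2100, B=-0.3122, C=(l²−L²−A²−y'²−z²)/(2L)=0.2101
  γ=atan2(-0.3122,0.2100)=-0.9787;  ψ=arccos(0.5584)=0.9783;  θ2=γ+ψ≈-0.0003
φ3=240.0° → target in arm frame (0.0271, 0.0075)
  e−x'=0.1629;  (l²−L²−(e−x')²−y'²−z²)/2L = 0.2598
  γ=atan2(-0.3122,0.1629)=-1.0899;  ψ=arccos(0.7379)=0.7409;  θ3=γ+ψ≈-0.3490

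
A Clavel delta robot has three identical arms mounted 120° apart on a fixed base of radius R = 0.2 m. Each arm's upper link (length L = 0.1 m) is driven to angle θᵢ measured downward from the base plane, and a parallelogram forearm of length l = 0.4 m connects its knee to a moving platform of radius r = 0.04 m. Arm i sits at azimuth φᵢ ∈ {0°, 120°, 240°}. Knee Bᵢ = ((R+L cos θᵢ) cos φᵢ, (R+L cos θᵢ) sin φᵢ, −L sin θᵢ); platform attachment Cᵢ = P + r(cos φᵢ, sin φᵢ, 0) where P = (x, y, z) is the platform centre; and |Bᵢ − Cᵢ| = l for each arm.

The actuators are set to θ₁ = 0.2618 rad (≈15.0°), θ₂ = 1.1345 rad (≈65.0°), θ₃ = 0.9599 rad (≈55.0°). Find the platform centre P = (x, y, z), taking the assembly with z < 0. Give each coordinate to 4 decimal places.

(0.0857, -0.0177, -0.3871)

arm 1 at φ=0.0°: (R−r)+L cos θ1 = 0.2566;  S1 = (0.2566, 0.0000, -0.0259)
arm 2 at φ=120.0°: (R−r)+L cos θ2 = 0.2023;  S2 = (-0.1011, 0.1752, -0.0906)
φ3=240.0°: virtual centre (-0.1087, -0.1882, -0.0819), radius l
subtract pairs → two planes through P
linear system: -0.7154x+0.3503y = -0.0174−-0.1295z; -0.7305x+-0.3765y = -0.0126−-0.1121z
Cramer: x(z) = 0.0208-0.1676z;  y(z) = -0.0071+0.0275z
sphere 1 gives Az²+Bz+C=0 with A=1.0288, B=0.1304, C=-0.1037;  B²−4AC=0.4437;  roots -0.3871, 0.2604;  negative root z = -0.3871
x = 0.0857, y = -0.0177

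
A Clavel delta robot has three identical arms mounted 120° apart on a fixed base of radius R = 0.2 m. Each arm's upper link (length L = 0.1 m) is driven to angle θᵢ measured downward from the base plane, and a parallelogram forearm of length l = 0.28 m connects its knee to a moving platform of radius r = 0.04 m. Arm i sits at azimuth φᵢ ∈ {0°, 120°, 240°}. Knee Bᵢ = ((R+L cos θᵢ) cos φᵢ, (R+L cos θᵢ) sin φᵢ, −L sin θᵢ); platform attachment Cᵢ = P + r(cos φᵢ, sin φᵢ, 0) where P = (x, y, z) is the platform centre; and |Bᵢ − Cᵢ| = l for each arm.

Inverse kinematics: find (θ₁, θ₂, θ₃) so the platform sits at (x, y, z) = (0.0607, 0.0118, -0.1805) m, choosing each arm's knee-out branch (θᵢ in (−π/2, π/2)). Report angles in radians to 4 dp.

rotate P by −φ1: (0.0607, 0.0118, -0.1805)
  A cos θ + B sin θ = C:  0.0993·cos θ + -0.1805·sin θ = 0.1291
  √(A²+B²)=0.2060;  θ1 = -1.0678+0.8935 ≈ -0.1743
φ2=120.0° → target in arm frame (-0.0201, -0.0585)
  e−x'=0.1801;  (l²−L²−(e−x')²−y'²−z²)/2L = -0.0002
  θ2 = atan2(B,A) + arccos(C/0.2550) = 0.7853
arm 3 (φ=240.0°): x'=-0.0406, y'=0.0467
  A=0.2006, B=-0.1805, C=(l²−L²−A²−y'²−z²)/(2L)=-0.0329
  γ=atan2(-0.1805,0.2006)=-0.7328;  ψ=arccos(-0.1220)=1.6931;  θ3=γ+ψ≈0.9604

θ₁ = -0.1743, θ₂ = 0.7853, θ₃ = 0.9604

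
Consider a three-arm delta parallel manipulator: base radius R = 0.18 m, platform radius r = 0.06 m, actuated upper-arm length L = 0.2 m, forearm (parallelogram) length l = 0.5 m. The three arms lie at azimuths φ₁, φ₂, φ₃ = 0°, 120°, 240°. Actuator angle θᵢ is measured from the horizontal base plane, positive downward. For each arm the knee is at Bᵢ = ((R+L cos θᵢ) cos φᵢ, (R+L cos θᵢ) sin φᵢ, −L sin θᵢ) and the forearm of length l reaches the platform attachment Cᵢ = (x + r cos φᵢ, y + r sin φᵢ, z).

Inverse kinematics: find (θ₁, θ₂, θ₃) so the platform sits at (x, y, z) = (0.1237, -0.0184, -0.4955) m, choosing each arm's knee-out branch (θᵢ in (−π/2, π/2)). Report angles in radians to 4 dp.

θ₁ = 0.1745, θ₂ = 0.7855, θ₃ = 0.6982

arm 1 (φ=0.0°): x'=0.1237, y'=-0.0184
  A cos θ + B sin θ = C:  -0.0037·cos θ + -0.4955·sin θ = -0.0897
  √(A²+B²)=0.4955;  θ1 = -1.5783+1.7528 ≈ 0.1745
φ2=120.0° → target in arm frame (-0.0778, -0.0979)
  A=0.1978, B=-0.4955, C=(l²−L²−A²−y'²−z²)/(2L)=-0.2106
  γ=atan2(-0.4955,0.1978)=-1.1910;  ψ=arccos(-0.3947)=1.9765;  θ2=γ+ψ≈0.7855
arm 3 (φ=240.0°): x'=-0.0459, y'=0.1163
  A=0.1659, B=-0.4955, C=(l²−L²−A²−y'²−z²)/(2L)=-0.1915
  γ=atan2(-0.4955,0.1659)=-1.2477;  ψ=arccos(-0.3664)=1.9459;  θ3=γ+ψ≈0.6982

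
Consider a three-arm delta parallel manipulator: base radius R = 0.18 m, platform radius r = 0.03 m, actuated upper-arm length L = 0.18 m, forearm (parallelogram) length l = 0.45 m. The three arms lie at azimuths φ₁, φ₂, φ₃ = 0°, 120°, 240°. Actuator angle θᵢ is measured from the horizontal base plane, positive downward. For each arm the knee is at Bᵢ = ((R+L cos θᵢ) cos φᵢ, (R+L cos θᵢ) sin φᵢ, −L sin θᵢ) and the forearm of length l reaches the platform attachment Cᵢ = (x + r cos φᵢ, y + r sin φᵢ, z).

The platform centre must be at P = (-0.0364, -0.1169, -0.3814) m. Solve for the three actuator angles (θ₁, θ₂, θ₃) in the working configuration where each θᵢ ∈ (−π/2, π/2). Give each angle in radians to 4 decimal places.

φ1=0.0° → target in arm frame (-0.0364, -0.1169)
  A cos θ + B sin θ = C:  0.1864·cos θ + -0.3814·sin θ = -0.0660
  γ=atan2(-0.3814,0.1864)=-1.1162;  ψ=arccos(-0.1556)=1.7270;  θ1=γ+ψ≈0.6108
arm 2 (φ=120.0°): x'=-0.0830, y'=0.0900
  e−x'=0.2330;  (l²−L²−(e−x')²−y'²−z²)/2L = -0.1049
  θ2 = atan2(B,A) + arccos(C/0.4470) = 0.7854
rotate P by −φ3: (0.1194, 0.0269, -0.3814)
  e−x'=0.0306;  (l²−L²−(e−x')²−y'²−z²)/2L = 0.0638
  √(A²+B²)=0.3826;  θ3 = -1.4908+1.4032 ≈ -0.0876

θ₁ = 0.6108, θ₂ = 0.7854, θ₃ = -0.0876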